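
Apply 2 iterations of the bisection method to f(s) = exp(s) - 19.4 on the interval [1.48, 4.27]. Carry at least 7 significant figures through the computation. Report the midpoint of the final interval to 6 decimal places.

3.223750

f(1.480000) = -15.007054, f(4.270000) = 52.121636 (opposite signs)
step 1: m = 2.875000, f(m) = -1.674576 < 0 → root in [2.875000, 4.270000]
step 2: m = 3.572500, f(m) = 16.205496 > 0 → root in [2.875000, 3.572500]
Midpoint of [2.875000, 3.572500] = 3.223750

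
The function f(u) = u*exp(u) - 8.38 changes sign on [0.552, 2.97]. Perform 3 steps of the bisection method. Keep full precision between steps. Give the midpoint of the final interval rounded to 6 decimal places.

1.609875

f(0.552000) = -7.421329, f(2.970000) = 49.511001 (opposite signs)
step 1: m = 1.761000, f(m) = 1.865943 > 0 → root in [0.552000, 1.761000]
step 2: m = 1.156500, f(m) = -4.703732 < 0 → root in [1.156500, 1.761000]
step 3: m = 1.458750, f(m) = -2.106528 < 0 → root in [1.458750, 1.761000]
Midpoint of [1.458750, 1.761000] = 1.609875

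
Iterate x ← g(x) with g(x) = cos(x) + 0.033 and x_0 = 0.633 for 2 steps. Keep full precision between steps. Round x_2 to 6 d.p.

0.701016

x_1 = g(0.633000) = 0.839256
x_2 = g(0.839256) = 0.701016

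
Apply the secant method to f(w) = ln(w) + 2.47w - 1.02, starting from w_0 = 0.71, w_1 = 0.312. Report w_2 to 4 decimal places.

0.6238

f(w_0) = 0.391210, f(w_1) = -1.414112
w_2 = 0.312000 - (-1.414112)·(0.312000 - 0.710000)/(-1.414112 - (0.391210)) = 0.623754; f(w_2) = 0.048674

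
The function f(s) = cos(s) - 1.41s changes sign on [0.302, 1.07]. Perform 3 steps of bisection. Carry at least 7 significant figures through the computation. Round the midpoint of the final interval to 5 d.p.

f(0.302000) = 0.528924, f(1.070000) = -1.028576 (opposite signs)
step 1: m = 0.686000, f(m) = -0.193474 < 0 → root in [0.302000, 0.686000]
step 2: m = 0.494000, f(m) = 0.183903 > 0 → root in [0.494000, 0.686000]
step 3: m = 0.590000, f(m) = -0.000959 < 0 → root in [0.494000, 0.590000]
Midpoint of [0.494000, 0.590000] = 0.542000

0.54200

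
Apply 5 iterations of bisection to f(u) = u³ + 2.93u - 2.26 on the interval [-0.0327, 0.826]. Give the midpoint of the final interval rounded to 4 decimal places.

f(-0.032700) = -2.355846, f(0.826000) = 0.723740 (opposite signs)
step 1: m = 0.396650, f(m) = -1.035410 < 0 → root in [0.396650, 0.826000]
step 2: m = 0.611325, f(m) = -0.240354 < 0 → root in [0.611325, 0.826000]
step 3: m = 0.718662, f(m) = 0.216853 > 0 → root in [0.611325, 0.718662]
step 4: m = 0.664994, f(m) = -0.017497 < 0 → root in [0.664994, 0.718662]
step 5: m = 0.691828, f(m) = 0.098183 > 0 → root in [0.664994, 0.691828]
Midpoint of [0.664994, 0.691828] = 0.678411

0.6784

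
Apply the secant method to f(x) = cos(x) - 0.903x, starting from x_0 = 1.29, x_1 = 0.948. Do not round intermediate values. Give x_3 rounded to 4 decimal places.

Secant update: x_(k+1) = x_k − f(x_k)·(x_k − x_(k-1))/(f(x_k) − f(x_(k-1))).
f(x_0) = -0.887749, f(x_1) = -0.272735
x_2 = 0.948000 - (-0.272735)·(0.948000 - 1.290000)/(-0.272735 - (-0.887749)) = 0.796336; f(x_2) = -0.019761
x_3 = 0.796336 - (-0.019761)·(0.796336 - 0.948000)/(-0.019761 - (-0.272735)) = 0.784489; f(x_3) = -0.000644

0.7845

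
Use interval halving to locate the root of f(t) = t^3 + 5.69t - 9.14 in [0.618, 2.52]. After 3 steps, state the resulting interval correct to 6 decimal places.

f(0.618000) = -5.387551, f(2.520000) = 21.201808 (opposite signs)
step 1: m = 1.569000, f(m) = 3.650113 > 0 → root in [0.618000, 1.569000]
step 2: m = 1.093500, f(m) = -1.610441 < 0 → root in [1.093500, 1.569000]
step 3: m = 1.331250, f(m) = 0.794089 > 0 → root in [1.093500, 1.331250]

[1.093500, 1.331250]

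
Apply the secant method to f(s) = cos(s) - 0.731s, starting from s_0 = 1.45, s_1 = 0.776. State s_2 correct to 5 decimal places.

f(s_0) = -0.939447, f(s_1) = 0.146465
s_2 = 0.776000 - (0.146465)·(0.776000 - 1.450000)/(0.146465 - (-0.939447)) = 0.866907; f(s_2) = 0.013478

0.86691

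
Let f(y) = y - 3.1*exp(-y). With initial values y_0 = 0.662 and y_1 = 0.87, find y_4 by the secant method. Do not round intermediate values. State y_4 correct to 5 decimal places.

f(y_0) = -0.937038, f(y_1) = -0.428750
y_2 = 0.870000 - (-0.428750)·(0.870000 - 0.662000)/(-0.428750 - (-0.937038)) = 1.045452; f(y_2) = -0.044301
y_3 = 1.045452 - (-0.044301)·(1.045452 - 0.870000)/(-0.044301 - (-0.428750)) = 1.065669; f(y_3) = -0.002272
y_4 = 1.065669 - (-0.002272)·(1.065669 - 1.045452)/(-0.002272 - (-0.044301)) = 1.066762; f(y_4) = -0.000013

1.06676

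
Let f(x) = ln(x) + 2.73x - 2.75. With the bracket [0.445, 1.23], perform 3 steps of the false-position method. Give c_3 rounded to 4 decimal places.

1.0056

f(0.445000) = -2.344831, f(1.230000) = 0.814914
step 1: c = 1.027545, f(c) = 0.082369 > 0 → new bracket [0.445000, 1.027545]
step 2: c = 1.007776, f(c) = 0.008973 > 0 → new bracket [0.445000, 1.007776]
step 3: c = 1.005630, f(c) = 0.000985 > 0 → new bracket [0.445000, 1.005630]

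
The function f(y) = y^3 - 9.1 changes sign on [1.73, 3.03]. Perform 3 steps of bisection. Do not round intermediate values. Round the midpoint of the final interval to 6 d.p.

f(1.730000) = -3.922283, f(3.030000) = 18.718127 (opposite signs)
step 1: m = 2.380000, f(m) = 4.381272 > 0 → root in [1.730000, 2.380000]
step 2: m = 2.055000, f(m) = -0.421684 < 0 → root in [2.055000, 2.380000]
step 3: m = 2.217500, f(m) = 1.804127 > 0 → root in [2.055000, 2.217500]
Midpoint of [2.055000, 2.217500] = 2.136250

2.136250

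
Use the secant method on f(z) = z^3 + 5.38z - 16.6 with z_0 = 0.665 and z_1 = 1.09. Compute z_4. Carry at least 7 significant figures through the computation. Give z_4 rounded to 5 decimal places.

1.85160

f(z_0) = -12.728220, f(z_1) = -9.440771
z_2 = 1.090000 - (-9.440771)·(1.090000 - 0.665000)/(-9.440771 - (-12.728220)) = 2.310499; f(z_2) = 8.164859
z_3 = 2.310499 - (8.164859)·(2.310499 - 1.090000)/(8.164859 - (-9.440771)) = 1.744475; f(z_3) = -1.905947
z_4 = 1.744475 - (-1.905947)·(1.744475 - 2.310499)/(-1.905947 - (8.164859)) = 1.851598; f(z_4) = -0.290359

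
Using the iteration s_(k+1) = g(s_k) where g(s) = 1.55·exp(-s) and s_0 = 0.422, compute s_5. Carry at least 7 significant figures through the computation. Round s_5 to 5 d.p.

0.81730

s_1 = g(0.422000) = 1.016388
s_2 = g(1.016388) = 0.560945
s_3 = g(0.560945) = 0.884538
s_4 = g(0.884538) = 0.640003
s_5 = g(0.640003) = 0.817301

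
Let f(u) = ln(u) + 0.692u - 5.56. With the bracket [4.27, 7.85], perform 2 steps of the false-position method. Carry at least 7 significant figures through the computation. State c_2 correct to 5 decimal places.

False-position update: c = (a·f(b) − b·f(a))/(f(b) − f(a)); replace the endpoint whose sign matches f(c).
f(4.270000) = -1.153546, f(7.850000) = 1.932714
step 1: c = 5.608091, f(c) = 0.045009 > 0 → new bracket [4.270000, 5.608091]
step 2: c = 5.557842, f(c) = 0.001236 > 0 → new bracket [4.270000, 5.557842]

5.55784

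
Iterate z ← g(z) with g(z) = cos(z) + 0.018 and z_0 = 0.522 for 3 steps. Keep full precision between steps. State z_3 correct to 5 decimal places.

z_1 = g(0.522000) = 0.884824
z_2 = g(0.884824) = 0.651426
z_3 = g(0.651426) = 0.813220

0.81322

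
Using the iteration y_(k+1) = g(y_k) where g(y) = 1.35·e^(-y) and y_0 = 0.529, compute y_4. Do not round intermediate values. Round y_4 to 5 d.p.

y_1 = g(0.529000) = 0.795412
y_2 = g(0.795412) = 0.609384
y_3 = g(0.609384) = 0.733976
y_4 = g(0.733976) = 0.647996

0.64800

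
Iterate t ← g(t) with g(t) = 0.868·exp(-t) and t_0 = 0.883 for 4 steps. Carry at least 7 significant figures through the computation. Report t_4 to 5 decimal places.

t_1 = g(0.883000) = 0.358953
t_2 = g(0.358953) = 0.606217
t_3 = g(0.606217) = 0.473416
t_4 = g(0.473416) = 0.540652

0.54065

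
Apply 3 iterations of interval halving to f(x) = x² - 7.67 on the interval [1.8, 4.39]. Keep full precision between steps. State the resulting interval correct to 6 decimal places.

f(1.800000) = -4.430000, f(4.390000) = 11.602100 (opposite signs)
step 1: m = 3.095000, f(m) = 1.909025 > 0 → root in [1.800000, 3.095000]
step 2: m = 2.447500, f(m) = -1.679744 < 0 → root in [2.447500, 3.095000]
step 3: m = 2.771250, f(m) = 0.009827 > 0 → root in [2.447500, 2.771250]

[2.447500, 2.771250]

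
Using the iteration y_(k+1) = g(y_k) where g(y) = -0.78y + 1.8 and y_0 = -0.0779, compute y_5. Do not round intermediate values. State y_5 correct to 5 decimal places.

y_1 = g(-0.077900) = 1.860762
y_2 = g(1.860762) = 0.348606
y_3 = g(0.348606) = 1.528088
y_4 = g(1.528088) = 0.608092
y_5 = g(0.608092) = 1.325688

1.32569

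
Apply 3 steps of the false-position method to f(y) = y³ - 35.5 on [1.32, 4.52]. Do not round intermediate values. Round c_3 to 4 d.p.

3.2052

f(1.320000) = -33.200032, f(4.520000) = 56.845408
step 1: c = 2.499850, f(c) = -19.877814 < 0 → new bracket [2.499850, 4.520000]
step 2: c = 3.023240, f(c) = -7.867649 < 0 → new bracket [3.023240, 4.520000]
step 3: c = 3.205212, f(c) = -2.571620 < 0 → new bracket [3.205212, 4.520000]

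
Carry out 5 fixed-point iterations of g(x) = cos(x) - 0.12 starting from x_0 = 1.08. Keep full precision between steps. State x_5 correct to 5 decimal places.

x_1 = g(1.080000) = 0.351328
x_2 = g(0.351328) = 0.818916
x_3 = g(0.818916) = 0.563013
x_4 = g(0.563013) = 0.725651
x_5 = g(0.725651) = 0.628068

0.62807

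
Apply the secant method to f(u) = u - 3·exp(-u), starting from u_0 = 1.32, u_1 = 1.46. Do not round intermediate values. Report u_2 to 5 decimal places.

1.02329

f(u_0) = 0.518594, f(u_1) = 0.763291
u_2 = 1.460000 - (0.763291)·(1.460000 - 1.320000)/(0.763291 - (0.518594)) = 1.023294; f(u_2) = -0.054934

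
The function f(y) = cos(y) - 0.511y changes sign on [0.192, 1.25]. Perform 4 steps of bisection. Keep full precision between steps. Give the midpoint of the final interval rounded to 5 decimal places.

f(0.192000) = 0.883513, f(1.250000) = -0.323428 (opposite signs)
step 1: m = 0.721000, f(m) = 0.382715 > 0 → root in [0.721000, 1.250000]
step 2: m = 0.985500, f(m) = 0.048856 > 0 → root in [0.985500, 1.250000]
step 3: m = 1.117750, f(m) = -0.133464 < 0 → root in [0.985500, 1.117750]
step 4: m = 1.051625, f(m) = -0.041220 < 0 → root in [0.985500, 1.051625]
Midpoint of [0.985500, 1.051625] = 1.018563

1.01856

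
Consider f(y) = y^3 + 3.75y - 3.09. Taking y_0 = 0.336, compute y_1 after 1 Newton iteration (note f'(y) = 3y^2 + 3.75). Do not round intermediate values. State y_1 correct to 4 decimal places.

y_0 = 0.336000: f = -1.792067, f' = 4.088688 → y_1 = 0.336000 - (-1.792067)/(4.088688) = 0.774299

0.7743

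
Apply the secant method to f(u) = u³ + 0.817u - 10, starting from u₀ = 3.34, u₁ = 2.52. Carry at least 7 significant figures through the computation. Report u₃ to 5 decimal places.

f(u_0) = 29.988484, f(u_1) = 8.061848
u_2 = 2.520000 - (8.061848)·(2.520000 - 3.340000)/(8.061848 - (29.988484)) = 2.218508; f(u_2) = 2.731517
u_3 = 2.218508 - (2.731517)·(2.218508 - 2.520000)/(2.731517 - (8.061848)) = 2.064008; f(u_3) = 0.479240

2.06401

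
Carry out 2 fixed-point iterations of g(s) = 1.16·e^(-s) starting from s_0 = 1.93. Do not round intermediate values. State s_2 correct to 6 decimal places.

s_1 = g(1.930000) = 0.168372
s_2 = g(0.168372) = 0.980246

0.980246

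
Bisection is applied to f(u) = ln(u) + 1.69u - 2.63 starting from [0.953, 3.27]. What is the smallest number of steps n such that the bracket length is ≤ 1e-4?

Initial width b − a = 3.27 − 0.953 = 2.317000.
After n steps the width is (b−a)/2^n; need (b−a)/2^n ≤ 1e-4.
So n ≥ log₂(2.317000/1e-4) = log₂(23170.0000) ≈ 14.5000.
Hence n = 15.

15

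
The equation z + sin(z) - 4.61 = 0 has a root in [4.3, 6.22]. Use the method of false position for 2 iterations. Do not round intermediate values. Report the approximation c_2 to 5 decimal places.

5.35446

f(4.300000) = -1.226166, f(6.220000) = 1.546857
step 1: c = 5.148979, f(c) = -0.367220 < 0 → new bracket [5.148979, 6.220000]
step 2: c = 5.354457, f(c) = -0.056402 < 0 → new bracket [5.354457, 6.220000]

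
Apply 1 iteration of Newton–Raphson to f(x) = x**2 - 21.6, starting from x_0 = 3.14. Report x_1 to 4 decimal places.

5.0095

f'(x) = 2x
x_0 = 3.140000: f = -11.740400, f' = 6.280000 → x_1 = 3.140000 - (-11.740400)/(6.280000) = 5.009490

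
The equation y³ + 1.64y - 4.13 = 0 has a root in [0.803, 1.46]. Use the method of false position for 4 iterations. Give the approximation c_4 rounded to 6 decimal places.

f(0.803000) = -2.295298, f(1.460000) = 1.376536
step 1: c = 1.213697, f(c) = -0.351688 < 0 → new bracket [1.213697, 1.460000]
step 2: c = 1.263819, f(c) = -0.038718 < 0 → new bracket [1.263819, 1.460000]
step 3: c = 1.269186, f(c) = -0.004089 < 0 → new bracket [1.269186, 1.460000]
step 4: c = 1.269751, f(c) = -0.000430 < 0 → new bracket [1.269751, 1.460000]

1.269751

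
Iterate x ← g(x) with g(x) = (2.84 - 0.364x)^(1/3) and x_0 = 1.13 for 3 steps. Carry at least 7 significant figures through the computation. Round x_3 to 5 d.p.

x_1 = g(1.130000) = 1.344178
x_2 = g(1.344178) = 1.329639
x_3 = g(1.329639) = 1.330636

1.33064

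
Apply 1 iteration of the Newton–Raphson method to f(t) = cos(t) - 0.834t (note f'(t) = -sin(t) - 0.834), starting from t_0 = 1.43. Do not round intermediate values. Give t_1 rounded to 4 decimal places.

0.8531

Newton update: t ← t − f(t)/f'(t).
t_0 = 1.430000: f = -1.052288, f' = -1.824105 → t_1 = 1.430000 - (-1.052288)/(-1.824105) = 0.853121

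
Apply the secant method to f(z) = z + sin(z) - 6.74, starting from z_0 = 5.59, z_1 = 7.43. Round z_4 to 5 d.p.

6.51262

Secant update: z_(k+1) = z_k − f(z_k)·(z_k − z_(k-1))/(f(z_k) − f(z_(k-1))).
f(z_0) = -1.788991, f(z_1) = 1.601458
z_2 = 7.430000 - (1.601458)·(7.430000 - 5.590000)/(1.601458 - (-1.788991)) = 6.560887; f(z_2) = 0.095033
z_3 = 6.560887 - (0.095033)·(6.560887 - 7.430000)/(0.095033 - (1.601458)) = 6.506059; f(z_3) = -0.012908
z_4 = 6.506059 - (-0.012908)·(6.506059 - 6.560887)/(-0.012908 - (0.095033)) = 6.512615; f(z_4) = 0.000038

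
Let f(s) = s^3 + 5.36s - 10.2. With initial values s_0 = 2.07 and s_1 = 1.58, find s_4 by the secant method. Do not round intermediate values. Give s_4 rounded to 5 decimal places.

Secant update: s_(k+1) = s_k − f(s_k)·(s_k − s_(k-1))/(f(s_k) − f(s_(k-1))).
f(s_0) = 9.764943, f(s_1) = 2.213112
s_2 = 1.580000 - (2.213112)·(1.580000 - 2.070000)/(2.213112 - (9.764943)) = 1.436402; f(s_2) = 0.462777
s_3 = 1.436402 - (0.462777)·(1.436402 - 1.580000)/(0.462777 - (2.213112)) = 1.398436; f(s_3) = 0.030433
s_4 = 1.398436 - (0.030433)·(1.398436 - 1.436402)/(0.030433 - (0.462777)) = 1.395764; f(s_4) = 0.000459

1.39576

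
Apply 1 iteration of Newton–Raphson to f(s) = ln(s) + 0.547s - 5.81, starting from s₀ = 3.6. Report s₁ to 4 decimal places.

f'(s) = 1/s + 0.547
s_0 = 3.600000: f = -2.559866, f' = 0.824778 → s_1 = 3.600000 - (-2.559866)/(0.824778) = 6.703704

6.7037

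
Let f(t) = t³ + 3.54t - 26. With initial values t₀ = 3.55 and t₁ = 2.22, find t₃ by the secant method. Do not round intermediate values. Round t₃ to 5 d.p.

2.57923

f(t_0) = 31.305875, f(t_1) = -7.200152
t_2 = 2.220000 - (-7.200152)·(2.220000 - 3.550000)/(-7.200152 - (31.305875)) = 2.468694; f(t_2) = -2.215500
t_3 = 2.468694 - (-2.215500)·(2.468694 - 2.220000)/(-2.215500 - (-7.200152)) = 2.579229; f(t_3) = 0.288591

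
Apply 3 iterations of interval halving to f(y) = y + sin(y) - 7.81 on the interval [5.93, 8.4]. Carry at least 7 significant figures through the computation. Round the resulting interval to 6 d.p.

f(5.930000) = -2.225888, f(8.400000) = 1.444599 (opposite signs)
step 1: m = 7.165000, f(m) = 0.126894 > 0 → root in [5.930000, 7.165000]
step 2: m = 6.547500, f(m) = -1.001252 < 0 → root in [6.547500, 7.165000]
step 3: m = 6.856250, f(m) = -0.411540 < 0 → root in [6.856250, 7.165000]

[6.856250, 7.165000]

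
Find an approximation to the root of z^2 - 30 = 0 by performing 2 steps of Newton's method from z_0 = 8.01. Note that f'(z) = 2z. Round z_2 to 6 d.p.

Newton update: z ← z − f(z)/f'(z).
z_0 = 8.010000: f = 34.160100, f' = 16.020000 → z_1 = 8.010000 - (34.160100)/(16.020000) = 5.877659
z_1 = 5.877659: f = 4.546877, f' = 11.755318 → z_2 = 5.877659 - (4.546877)/(11.755318) = 5.490866

5.490866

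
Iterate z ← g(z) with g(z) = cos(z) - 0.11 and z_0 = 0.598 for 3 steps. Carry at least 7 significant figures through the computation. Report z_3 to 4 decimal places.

0.6896

z_1 = g(0.598000) = 0.716463
z_2 = g(0.716463) = 0.644133
z_3 = g(0.644133) = 0.689621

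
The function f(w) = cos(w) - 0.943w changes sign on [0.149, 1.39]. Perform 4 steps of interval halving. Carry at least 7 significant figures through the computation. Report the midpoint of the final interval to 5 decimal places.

f(0.149000) = 0.848413, f(1.390000) = -1.130957 (opposite signs)
step 1: m = 0.769500, f(m) = -0.007380 < 0 → root in [0.149000, 0.769500]
step 2: m = 0.459250, f(m) = 0.463312 > 0 → root in [0.459250, 0.769500]
step 3: m = 0.614375, f(m) = 0.237778 > 0 → root in [0.614375, 0.769500]
step 4: m = 0.691937, f(m) = 0.117514 > 0 → root in [0.691937, 0.769500]
Midpoint of [0.691937, 0.769500] = 0.730719

0.73072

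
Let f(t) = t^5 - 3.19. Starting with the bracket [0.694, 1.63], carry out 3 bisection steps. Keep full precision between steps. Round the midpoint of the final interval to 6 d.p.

1.220500

f(0.694000) = -3.029011, f(1.630000) = 8.316362 (opposite signs)
step 1: m = 1.162000, f(m) = -1.071489 < 0 → root in [1.162000, 1.630000]
step 2: m = 1.396000, f(m) = 2.111846 > 0 → root in [1.162000, 1.396000]
step 3: m = 1.279000, f(m) = 0.232573 > 0 → root in [1.162000, 1.279000]
Midpoint of [1.162000, 1.279000] = 1.220500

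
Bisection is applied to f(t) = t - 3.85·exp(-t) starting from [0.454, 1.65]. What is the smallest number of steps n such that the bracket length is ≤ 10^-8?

Initial width b − a = 1.65 − 0.454 = 1.196000.
After n steps the width is (b−a)/2^n; need (b−a)/2^n ≤ 10^-8.
So n ≥ log₂(1.196000/10^-8) = log₂(119600000.0000) ≈ 26.8336.
Hence n = 27.

27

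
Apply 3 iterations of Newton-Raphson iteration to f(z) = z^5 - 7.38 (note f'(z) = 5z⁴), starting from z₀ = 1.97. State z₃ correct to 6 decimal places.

1.493089

z_0 = 1.970000: f = 22.290928, f' = 75.306924 → z_1 = 1.970000 - (22.290928)/(75.306924) = 1.673999
z_1 = 1.673999: f = 5.765464, f' = 39.263656 → z_2 = 1.673999 - (5.765464)/(39.263656) = 1.527159
z_2 = 1.527159: f = 0.926568, f' = 27.196143 → z_3 = 1.527159 - (0.926568)/(27.196143) = 1.493089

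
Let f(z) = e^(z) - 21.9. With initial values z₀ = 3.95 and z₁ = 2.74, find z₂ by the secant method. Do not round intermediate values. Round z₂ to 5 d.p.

f(z_0) = 30.035367, f(z_1) = -6.413015
z_2 = 2.740000 - (-6.413015)·(2.740000 - 3.950000)/(-6.413015 - (30.035367)) = 2.952897; f(z_2) = -2.738618

2.95290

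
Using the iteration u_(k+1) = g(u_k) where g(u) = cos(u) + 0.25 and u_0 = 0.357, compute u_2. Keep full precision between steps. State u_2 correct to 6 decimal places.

0.624490

u_1 = g(0.357000) = 1.186949
u_2 = g(1.186949) = 0.624490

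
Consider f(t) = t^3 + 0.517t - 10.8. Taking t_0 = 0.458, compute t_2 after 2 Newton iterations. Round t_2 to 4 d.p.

f'(t) = 3t^2 + 0.517
t_0 = 0.458000: f = -10.467142, f' = 1.146292 → t_1 = 0.458000 - (-10.467142)/(1.146292) = 9.589305
t_1 = 9.589305: f = 875.940062, f' = 276.381322 → t_2 = 9.589305 - (875.940062)/(276.381322) = 6.419988

6.4200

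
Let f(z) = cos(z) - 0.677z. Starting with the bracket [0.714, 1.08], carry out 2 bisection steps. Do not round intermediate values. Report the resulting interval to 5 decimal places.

[0.89700, 0.98850]

f(0.714000) = 0.272370, f(1.080000) = -0.259832 (opposite signs)
step 1: m = 0.897000, f(m) = 0.016688 > 0 → root in [0.897000, 1.080000]
step 2: m = 0.988500, f(m) = -0.119271 < 0 → root in [0.897000, 0.988500]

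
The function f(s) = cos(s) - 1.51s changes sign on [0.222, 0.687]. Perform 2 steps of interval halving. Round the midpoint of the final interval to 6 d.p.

f(0.222000) = 0.640239, f(0.687000) = -0.264218 (opposite signs)
step 1: m = 0.454500, f(m) = 0.212186 > 0 → root in [0.454500, 0.687000]
step 2: m = 0.570750, f(m) = -0.020336 < 0 → root in [0.454500, 0.570750]
Midpoint of [0.454500, 0.570750] = 0.512625

0.512625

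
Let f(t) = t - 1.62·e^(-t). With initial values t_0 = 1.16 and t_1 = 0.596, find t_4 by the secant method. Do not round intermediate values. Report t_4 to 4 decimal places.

f(t_0) = 0.652152, f(t_1) = -0.296638
t_2 = 0.596000 - (-0.296638)·(0.596000 - 1.160000)/(-0.296638 - (0.652152)) = 0.772334; f(t_2) = 0.024001
t_3 = 0.772334 - (0.024001)·(0.772334 - 0.596000)/(0.024001 - (-0.296638)) = 0.759135; f(t_3) = 0.000859
t_4 = 0.759135 - (0.000859)·(0.759135 - 0.772334)/(0.000859 - (0.024001)) = 0.758645; f(t_4) = -0.000003

0.7586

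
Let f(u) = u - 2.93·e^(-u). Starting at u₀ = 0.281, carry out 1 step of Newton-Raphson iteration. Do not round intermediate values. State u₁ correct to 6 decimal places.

f'(u) = 1 + 2.93·e^(-u)
u_0 = 0.281000: f = -1.931233, f' = 3.212233 → u_1 = 0.281000 - (-1.931233)/(3.212233) = 0.882212

0.882212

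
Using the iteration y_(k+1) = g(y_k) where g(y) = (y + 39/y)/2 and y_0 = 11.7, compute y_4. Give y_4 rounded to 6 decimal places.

y_1 = g(11.700000) = 7.516667
y_2 = g(7.516667) = 6.352568
y_3 = g(6.352568) = 6.245909
y_4 = g(6.245909) = 6.244998

6.244998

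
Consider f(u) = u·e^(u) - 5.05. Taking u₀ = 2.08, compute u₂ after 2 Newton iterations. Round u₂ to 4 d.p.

1.3797

f'(u) = (u + 1)·e^(u)
u_0 = 2.080000: f = 11.599295, f' = 24.653764 → u_1 = 2.080000 - (11.599295)/(24.653764) = 1.609512
u_1 = 1.609512: f = 2.998159, f' = 13.048530 → u_2 = 1.609512 - (2.998159)/(13.048530) = 1.379742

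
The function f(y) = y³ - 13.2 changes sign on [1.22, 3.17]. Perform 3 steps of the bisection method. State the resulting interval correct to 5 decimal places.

[2.19500, 2.43875]

f(1.220000) = -11.384152, f(3.170000) = 18.655013 (opposite signs)
step 1: m = 2.195000, f(m) = -2.624435 < 0 → root in [2.195000, 3.170000]
step 2: m = 2.682500, f(m) = 6.102750 > 0 → root in [2.195000, 2.682500]
step 3: m = 2.438750, f(m) = 1.304469 > 0 → root in [2.195000, 2.438750]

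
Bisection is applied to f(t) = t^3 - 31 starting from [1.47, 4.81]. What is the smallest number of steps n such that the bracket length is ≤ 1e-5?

Initial width b − a = 4.81 − 1.47 = 3.340000.
After n steps the width is (b−a)/2^n; need (b−a)/2^n ≤ 1e-5.
So n ≥ log₂(3.340000/1e-5) = log₂(334000.0000) ≈ 18.3495.
Hence n = 19.

19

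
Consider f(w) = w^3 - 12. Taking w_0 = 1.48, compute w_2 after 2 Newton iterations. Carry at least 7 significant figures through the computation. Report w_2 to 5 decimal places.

2.38078

f'(w) = 3w^2
w_0 = 1.480000: f = -8.758208, f' = 6.571200 → w_1 = 1.480000 - (-8.758208)/(6.571200) = 2.812817
w_1 = 2.812817: f = 10.254841, f' = 23.735821 → w_2 = 2.812817 - (10.254841)/(23.735821) = 2.380776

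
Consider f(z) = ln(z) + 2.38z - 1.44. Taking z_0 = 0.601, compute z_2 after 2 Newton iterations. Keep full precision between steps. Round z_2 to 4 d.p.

0.7346

f'(z) = 1/z + 2.38
z_0 = 0.601000: f = -0.518780, f' = 4.043894 → z_1 = 0.601000 - (-0.518780)/(4.043894) = 0.729287
z_1 = 0.729287: f = -0.019984, f' = 3.751202 → z_2 = 0.729287 - (-0.019984)/(3.751202) = 0.734615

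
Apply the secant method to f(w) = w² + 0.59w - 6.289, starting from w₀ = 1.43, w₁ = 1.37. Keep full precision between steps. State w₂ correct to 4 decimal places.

2.4331

f(w_0) = -3.400400, f(w_1) = -3.603800
w_2 = 1.370000 - (-3.603800)·(1.370000 - 1.430000)/(-3.603800 - (-3.400400)) = 2.433068; f(w_2) = 1.066329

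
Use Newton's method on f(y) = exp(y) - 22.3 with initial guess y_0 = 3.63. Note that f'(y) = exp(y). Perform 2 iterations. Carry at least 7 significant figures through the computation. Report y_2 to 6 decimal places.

y_0 = 3.630000: f = 15.412817, f' = 37.712817 → y_1 = 3.630000 - (15.412817)/(37.712817) = 3.221311
y_1 = 3.221311: f = 2.760951, f' = 25.060951 → y_2 = 3.221311 - (2.760951)/(25.060951) = 3.111141

3.111141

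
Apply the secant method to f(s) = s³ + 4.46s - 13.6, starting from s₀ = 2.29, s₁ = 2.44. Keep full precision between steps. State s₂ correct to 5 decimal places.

f(s_0) = 8.622389, f(s_1) = 11.809184
s_2 = 2.440000 - (11.809184)·(2.440000 - 2.290000)/(11.809184 - (8.622389)) = 1.884151; f(s_2) = 1.492093

1.88415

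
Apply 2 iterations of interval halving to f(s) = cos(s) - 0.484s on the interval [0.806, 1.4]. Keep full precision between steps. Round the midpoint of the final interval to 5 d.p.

1.02875

f(0.806000) = 0.302286, f(1.400000) = -0.507633 (opposite signs)
step 1: m = 1.103000, f(m) = -0.082932 < 0 → root in [0.806000, 1.103000]
step 2: m = 0.954500, f(m) = 0.116039 > 0 → root in [0.954500, 1.103000]
Midpoint of [0.954500, 1.103000] = 1.028750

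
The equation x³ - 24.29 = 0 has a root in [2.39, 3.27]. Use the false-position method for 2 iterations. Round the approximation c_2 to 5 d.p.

f(2.390000) = -10.638081, f(3.270000) = 10.675783
step 1: c = 2.829222, f(c) = -1.643508 < 0 → new bracket [2.829222, 3.270000]
step 2: c = 2.888026, f(c) = -0.201868 < 0 → new bracket [2.888026, 3.270000]

2.88803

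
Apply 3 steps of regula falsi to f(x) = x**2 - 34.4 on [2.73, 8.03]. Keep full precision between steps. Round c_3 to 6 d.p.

5.848993

False-position update: c = (a·f(b) − b·f(a))/(f(b) − f(a)); replace the endpoint whose sign matches f(c).
f(2.730000) = -26.947100, f(8.030000) = 30.080900
step 1: c = 5.234377, f(c) = -7.001294 < 0 → new bracket [5.234377, 8.030000]
step 2: c = 5.762204, f(c) = -1.197003 < 0 → new bracket [5.762204, 8.030000]
step 3: c = 5.848993, f(c) = -0.189286 < 0 → new bracket [5.848993, 8.030000]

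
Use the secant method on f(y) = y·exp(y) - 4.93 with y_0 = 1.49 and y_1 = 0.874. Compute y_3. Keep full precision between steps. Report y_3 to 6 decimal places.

f(y_0) = 1.681272, f(y_1) = -2.835479
y_2 = 0.874000 - (-2.835479)·(0.874000 - 1.490000)/(-2.835479 - (1.681272)) = 1.260706; f(y_2) = -0.482341
y_3 = 1.260706 - (-0.482341)·(1.260706 - 0.874000)/(-0.482341 - (-2.835479)) = 1.339972; f(y_3) = 0.187269

1.339972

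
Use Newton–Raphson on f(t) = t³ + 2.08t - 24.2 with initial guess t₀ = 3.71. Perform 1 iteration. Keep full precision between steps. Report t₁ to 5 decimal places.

f'(t) = 3t² + 2.08
t_0 = 3.710000: f = 34.581611, f' = 43.372300 → t_1 = 3.710000 - (34.581611)/(43.372300) = 2.912680

2.91268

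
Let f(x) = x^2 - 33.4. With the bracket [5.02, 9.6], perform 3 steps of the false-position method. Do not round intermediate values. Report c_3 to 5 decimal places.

5.76683

f(5.020000) = -8.199600, f(9.600000) = 58.760000
step 1: c = 5.580848, f(c) = -2.254134 < 0 → new bracket [5.580848, 9.600000]
step 2: c = 5.729334, f(c) = -0.574737 < 0 → new bracket [5.729334, 9.600000]
step 3: c = 5.766826, f(c) = -0.143716 < 0 → new bracket [5.766826, 9.600000]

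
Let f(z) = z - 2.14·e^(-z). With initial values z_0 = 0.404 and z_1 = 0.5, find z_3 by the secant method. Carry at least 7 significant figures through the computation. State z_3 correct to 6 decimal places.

f(z_0) = -1.024758, f(z_1) = -0.797976
z_2 = 0.500000 - (-0.797976)·(0.500000 - 0.404000)/(-0.797976 - (-1.024758)) = 0.837793; f(z_2) = -0.088109
z_3 = 0.837793 - (-0.088109)·(0.837793 - 0.500000)/(-0.088109 - (-0.797976)) = 0.879720; f(z_3) = -0.008164

0.879720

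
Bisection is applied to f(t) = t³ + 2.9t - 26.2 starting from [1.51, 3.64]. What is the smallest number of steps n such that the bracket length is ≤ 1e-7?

25

Initial width b − a = 3.64 − 1.51 = 2.130000.
After n steps the width is (b−a)/2^n; need (b−a)/2^n ≤ 1e-7.
So n ≥ log₂(2.130000/1e-7) = log₂(21300000.0000) ≈ 24.3444.
Hence n = 25.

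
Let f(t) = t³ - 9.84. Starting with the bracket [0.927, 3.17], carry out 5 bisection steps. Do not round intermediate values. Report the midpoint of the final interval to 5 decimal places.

2.15364

f(0.927000) = -9.043402, f(3.170000) = 22.015013 (opposite signs)
step 1: m = 2.048500, f(m) = -1.243772 < 0 → root in [2.048500, 3.170000]
step 2: m = 2.609250, f(m) = 7.924258 > 0 → root in [2.048500, 2.609250]
step 3: m = 2.328875, f(m) = 2.791023 > 0 → root in [2.048500, 2.328875]
step 4: m = 2.188687, f(m) = 0.644586 > 0 → root in [2.048500, 2.188687]
step 5: m = 2.118594, f(m) = -0.330820 < 0 → root in [2.118594, 2.188687]
Midpoint of [2.118594, 2.188687] = 2.153641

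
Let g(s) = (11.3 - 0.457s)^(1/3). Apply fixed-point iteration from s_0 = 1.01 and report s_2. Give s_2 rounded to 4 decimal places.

2.1750

s_1 = g(1.010000) = 2.213038
s_2 = g(2.213038) = 2.174967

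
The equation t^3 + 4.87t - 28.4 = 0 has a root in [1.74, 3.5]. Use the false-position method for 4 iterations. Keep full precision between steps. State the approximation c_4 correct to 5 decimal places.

2.52114

f(1.740000) = -14.658176, f(3.500000) = 31.520000
step 1: c = 2.298671, f(c) = -5.059559 < 0 → new bracket [2.298671, 3.500000]
step 2: c = 2.464834, f(c) = -1.421381 < 0 → new bracket [2.464834, 3.500000]
step 3: c = 2.509501, f(c) = -0.374920 < 0 → new bracket [2.509501, 3.500000]
step 4: c = 2.521144, f(c) = -0.097224 < 0 → new bracket [2.521144, 3.500000]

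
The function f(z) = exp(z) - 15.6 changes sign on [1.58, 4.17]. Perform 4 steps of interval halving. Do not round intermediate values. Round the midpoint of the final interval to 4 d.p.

f(1.580000) = -10.745044, f(4.170000) = 49.115452 (opposite signs)
step 1: m = 2.875000, f(m) = 2.125424 > 0 → root in [1.580000, 2.875000]
step 2: m = 2.227500, f(m) = -6.323355 < 0 → root in [2.227500, 2.875000]
step 3: m = 2.551250, f(m) = -2.776877 < 0 → root in [2.551250, 2.875000]
step 4: m = 2.713125, f(m) = -0.523685 < 0 → root in [2.713125, 2.875000]
Midpoint of [2.713125, 2.875000] = 2.794062

2.7941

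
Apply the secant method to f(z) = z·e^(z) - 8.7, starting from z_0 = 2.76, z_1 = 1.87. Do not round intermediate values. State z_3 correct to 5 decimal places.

1.67327

f(z_0) = 34.907567, f(z_1) = 3.433114
z_2 = 1.870000 - (3.433114)·(1.870000 - 2.760000)/(3.433114 - (34.907567)) = 1.772922; f(z_2) = 1.739026
z_3 = 1.772922 - (1.739026)·(1.772922 - 1.870000)/(1.739026 - (3.433114)) = 1.673269; f(z_3) = 0.217793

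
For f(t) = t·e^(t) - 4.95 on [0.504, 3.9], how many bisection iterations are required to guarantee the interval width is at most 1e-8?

Initial width b − a = 3.9 − 0.504 = 3.396000.
After n steps the width is (b−a)/2^n; need (b−a)/2^n ≤ 1e-8.
So n ≥ log₂(3.396000/1e-8) = log₂(339600000.0000) ≈ 28.3393.
Hence n = 29.

29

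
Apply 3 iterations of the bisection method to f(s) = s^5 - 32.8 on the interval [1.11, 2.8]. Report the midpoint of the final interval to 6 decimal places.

f(1.110000) = -31.114942, f(2.800000) = 139.303680 (opposite signs)
step 1: m = 1.955000, f(m) = -4.241604 < 0 → root in [1.955000, 2.800000]
step 2: m = 2.377500, f(m) = 43.163091 > 0 → root in [1.955000, 2.377500]
step 3: m = 2.166250, f(m) = 14.902691 > 0 → root in [1.955000, 2.166250]
Midpoint of [1.955000, 2.166250] = 2.060625

2.060625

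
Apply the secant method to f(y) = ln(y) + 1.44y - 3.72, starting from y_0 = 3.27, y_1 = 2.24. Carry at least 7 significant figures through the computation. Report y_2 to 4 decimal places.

2.0673

f(y_0) = 2.173590, f(y_1) = 0.312076
y_2 = 2.240000 - (0.312076)·(2.240000 - 3.270000)/(0.312076 - (2.173590)) = 2.067324; f(y_2) = -0.016798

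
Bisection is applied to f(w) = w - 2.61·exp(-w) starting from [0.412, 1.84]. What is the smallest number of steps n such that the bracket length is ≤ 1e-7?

24

Initial width b − a = 1.84 − 0.412 = 1.428000.
After n steps the width is (b−a)/2^n; need (b−a)/2^n ≤ 1e-7.
So n ≥ log₂(1.428000/1e-7) = log₂(14280000.0000) ≈ 23.7675.
Hence n = 24.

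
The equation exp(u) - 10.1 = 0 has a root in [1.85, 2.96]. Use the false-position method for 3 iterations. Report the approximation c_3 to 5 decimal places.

2.30042

f(1.850000) = -3.740180, f(2.960000) = 9.197972
step 1: c = 2.170880, f(c) = -1.334001 < 0 → new bracket [2.170880, 2.960000]
step 2: c = 2.270832, f(c) = -0.412543 < 0 → new bracket [2.270832, 2.960000]
step 3: c = 2.300415, f(c) = -0.121674 < 0 → new bracket [2.300415, 2.960000]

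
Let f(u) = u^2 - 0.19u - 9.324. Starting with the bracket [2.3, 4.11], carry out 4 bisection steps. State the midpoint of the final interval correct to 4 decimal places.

f(2.300000) = -4.471000, f(4.110000) = 6.787200 (opposite signs)
step 1: m = 3.205000, f(m) = 0.339075 > 0 → root in [2.300000, 3.205000]
step 2: m = 2.752500, f(m) = -2.270719 < 0 → root in [2.752500, 3.205000]
step 3: m = 2.978750, f(m) = -1.017011 < 0 → root in [2.978750, 3.205000]
step 4: m = 3.091875, f(m) = -0.351765 < 0 → root in [3.091875, 3.205000]
Midpoint of [3.091875, 3.205000] = 3.148438

3.1484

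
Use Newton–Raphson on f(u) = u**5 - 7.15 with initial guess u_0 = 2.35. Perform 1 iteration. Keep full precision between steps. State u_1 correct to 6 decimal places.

f'(u) = 5u**4
u_0 = 2.350000: f = 64.520315, f' = 152.490031 → u_1 = 2.350000 - (64.520315)/(152.490031) = 1.926888

1.926888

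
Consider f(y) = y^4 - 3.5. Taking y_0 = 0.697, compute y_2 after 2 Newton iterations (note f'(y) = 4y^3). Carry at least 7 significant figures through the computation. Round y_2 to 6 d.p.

2.359317

y_0 = 0.697000: f = -3.263990, f' = 1.354435 → y_1 = 0.697000 - (-3.263990)/(1.354435) = 3.106852
y_1 = 3.106852: f = 89.671370, f' = 119.955966 → y_2 = 3.106852 - (89.671370)/(119.955966) = 2.359317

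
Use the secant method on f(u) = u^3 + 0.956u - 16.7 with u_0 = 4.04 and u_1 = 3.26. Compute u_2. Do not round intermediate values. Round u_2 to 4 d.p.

2.7472

f(u_0) = 53.101504, f(u_1) = 21.062536
u_2 = 3.260000 - (21.062536)·(3.260000 - 4.040000)/(21.062536 - (53.101504)) = 2.747225; f(u_2) = 6.660331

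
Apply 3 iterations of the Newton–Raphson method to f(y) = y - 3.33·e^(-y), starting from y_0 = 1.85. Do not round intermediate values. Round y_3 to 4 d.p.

Newton update: y ← y − f(y)/f'(y).
f'(y) = 1 + 3.33·e^(-y)
y_0 = 1.850000: f = 1.326400, f' = 1.523600 → y_1 = 1.850000 - (1.326400)/(1.523600) = 0.979430
y_1 = 0.979430: f = -0.271069, f' = 2.250499 → y_2 = 0.979430 - (-0.271069)/(2.250499) = 1.099878
y_2 = 1.099878: f = -0.008717, f' = 2.108596 → y_3 = 1.099878 - (-0.008717)/(2.108596) = 1.104012

1.1040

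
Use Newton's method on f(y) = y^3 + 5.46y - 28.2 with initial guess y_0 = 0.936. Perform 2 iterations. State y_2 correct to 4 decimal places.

f'(y) = 3y^2 + 5.46
y_0 = 0.936000: f = -22.269414, f' = 8.088288 → y_1 = 0.936000 - (-22.269414)/(8.088288) = 3.689291
y_1 = 3.689291: f = 42.158003, f' = 46.292614 → y_2 = 3.689291 - (42.158003)/(46.292614) = 2.778606

2.7786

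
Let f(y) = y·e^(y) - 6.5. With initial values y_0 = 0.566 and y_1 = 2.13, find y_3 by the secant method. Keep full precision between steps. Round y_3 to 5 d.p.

f(y_0) = -5.503156, f(y_1) = 11.423666
y_2 = 2.130000 - (11.423666)·(2.130000 - 0.566000)/(11.423666 - (-5.503156)) = 1.074479; f(y_2) = -3.353423
y_3 = 1.074479 - (-3.353423)·(1.074479 - 2.130000)/(-3.353423 - (11.423666)) = 1.314013; f(y_3) = -1.610460

1.31401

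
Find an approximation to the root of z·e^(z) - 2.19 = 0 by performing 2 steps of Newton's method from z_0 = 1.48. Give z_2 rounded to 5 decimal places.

0.91935

f'(z) = (z + 1)·e^(z)
z_0 = 1.480000: f = 4.311560, f' = 10.894505 → z_1 = 1.480000 - (4.311560)/(10.894505) = 1.084245
z_1 = 1.084245: f = 1.016333, f' = 6.163539 → z_2 = 1.084245 - (1.016333)/(6.163539) = 0.919350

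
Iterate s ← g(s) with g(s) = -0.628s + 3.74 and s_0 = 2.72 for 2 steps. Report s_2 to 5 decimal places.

2.46400

s_1 = g(2.720000) = 2.031840
s_2 = g(2.031840) = 2.464004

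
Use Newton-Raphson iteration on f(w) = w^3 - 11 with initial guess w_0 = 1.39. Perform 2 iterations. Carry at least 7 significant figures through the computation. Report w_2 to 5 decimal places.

f'(w) = 3w^2
w_0 = 1.390000: f = -8.314381, f' = 5.796300 → w_1 = 1.390000 - (-8.314381)/(5.796300) = 2.824429
w_1 = 2.824429: f = 11.531598, f' = 23.932198 → w_2 = 2.824429 - (11.531598)/(23.932198) = 2.342585

2.34258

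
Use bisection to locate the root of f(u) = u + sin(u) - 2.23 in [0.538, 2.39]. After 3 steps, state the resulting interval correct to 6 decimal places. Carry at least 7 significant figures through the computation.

[1.232500, 1.464000]

f(0.538000) = -1.179580, f(2.390000) = 0.842803 (opposite signs)
step 1: m = 1.464000, f(m) = 0.228303 > 0 → root in [0.538000, 1.464000]
step 2: m = 1.001000, f(m) = -0.386989 < 0 → root in [1.001000, 1.464000]
step 3: m = 1.232500, f(m) = -0.054179 < 0 → root in [1.232500, 1.464000]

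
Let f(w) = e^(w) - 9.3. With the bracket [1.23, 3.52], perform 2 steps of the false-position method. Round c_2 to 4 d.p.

1.9310

False-position update: c = (a·f(b) − b·f(a))/(f(b) − f(a)); replace the endpoint whose sign matches f(c).
f(1.230000) = -5.878770, f(3.520000) = 24.484428
step 1: c = 1.673378, f(c) = -3.969856 < 0 → new bracket [1.673378, 3.520000]
step 2: c = 1.931013, f(c) = -2.403504 < 0 → new bracket [1.931013, 3.520000]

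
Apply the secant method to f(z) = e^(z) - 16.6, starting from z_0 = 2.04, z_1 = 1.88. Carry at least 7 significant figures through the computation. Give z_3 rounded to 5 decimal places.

2.57662

Secant update: z_(k+1) = z_k − f(z_k)·(z_k − z_(k-1))/(f(z_k) − f(z_(k-1))).
f(z_0) = -8.909391, f(z_1) = -10.046495
z_2 = 1.880000 - (-10.046495)·(1.880000 - 2.040000)/(-10.046495 - (-8.909391)) = 3.293625; f(z_2) = 10.340348
z_3 = 3.293625 - (10.340348)·(3.293625 - 1.880000)/(10.340348 - (-10.046495)) = 2.576625; f(z_3) = -3.447332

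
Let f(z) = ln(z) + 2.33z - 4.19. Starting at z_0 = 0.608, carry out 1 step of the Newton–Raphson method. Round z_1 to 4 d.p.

f'(z) = 1/z + 2.33
z_0 = 0.608000: f = -3.270940, f' = 3.974737 → z_1 = 0.608000 - (-3.270940)/(3.974737) = 1.430933

1.4309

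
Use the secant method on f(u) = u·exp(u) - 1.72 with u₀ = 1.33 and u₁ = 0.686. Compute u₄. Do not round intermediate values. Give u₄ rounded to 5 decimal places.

0.78465

Secant update: u_(k+1) = u_k − f(u_k)·(u_k − u_(k-1))/(f(u_k) − f(u_(k-1))).
f(u_0) = 3.308788, f(u_1) = -0.357771
u_2 = 0.686000 - (-0.357771)·(0.686000 - 1.330000)/(-0.357771 - (3.308788)) = 0.748839; f(u_2) = -0.136546
u_3 = 0.748839 - (-0.136546)·(0.748839 - 0.686000)/(-0.136546 - (-0.357771)) = 0.787625; f(u_3) = 0.011335
u_4 = 0.787625 - (0.011335)·(0.787625 - 0.748839)/(0.011335 - (-0.136546)) = 0.784652; f(u_4) = -0.000320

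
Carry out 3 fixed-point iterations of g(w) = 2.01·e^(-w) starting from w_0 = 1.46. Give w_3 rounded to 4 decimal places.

0.5700

w_1 = g(1.460000) = 0.466795
w_2 = g(0.466795) = 1.260287
w_3 = g(1.260287) = 0.569981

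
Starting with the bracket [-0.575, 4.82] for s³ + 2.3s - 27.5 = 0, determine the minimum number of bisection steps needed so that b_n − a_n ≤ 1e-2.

10

Initial width b − a = 4.82 − -0.575 = 5.395000.
After n steps the width is (b−a)/2^n; need (b−a)/2^n ≤ 1e-2.
So n ≥ log₂(5.395000/1e-2) = log₂(539.5000) ≈ 9.0755.
Hence n = 10.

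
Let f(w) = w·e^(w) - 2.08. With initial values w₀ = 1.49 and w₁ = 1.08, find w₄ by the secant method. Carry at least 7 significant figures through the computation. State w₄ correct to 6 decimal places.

0.871421

f(w_0) = 4.531272, f(w_1) = 1.100254
w_2 = 1.080000 - (1.100254)·(1.080000 - 1.490000)/(1.100254 - (4.531272)) = 0.948522; f(w_2) = 0.368979
w_3 = 0.948522 - (0.368979)·(0.948522 - 1.080000)/(0.368979 - (1.100254)) = 0.882182; f(w_3) = 0.051498
w_4 = 0.882182 - (0.051498)·(0.882182 - 0.948522)/(0.051498 - (0.368979)) = 0.871421; f(w_4) = 0.002962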